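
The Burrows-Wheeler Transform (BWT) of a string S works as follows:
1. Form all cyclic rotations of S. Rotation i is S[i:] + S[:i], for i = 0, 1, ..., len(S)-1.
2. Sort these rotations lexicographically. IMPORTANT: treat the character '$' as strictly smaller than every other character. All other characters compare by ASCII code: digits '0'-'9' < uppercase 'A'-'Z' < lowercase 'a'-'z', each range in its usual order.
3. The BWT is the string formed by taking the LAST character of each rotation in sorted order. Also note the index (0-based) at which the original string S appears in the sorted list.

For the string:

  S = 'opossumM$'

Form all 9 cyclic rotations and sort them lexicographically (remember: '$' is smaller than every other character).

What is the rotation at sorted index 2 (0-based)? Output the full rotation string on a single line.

Answer: mM$opossu

Derivation:
All 9 rotations (rotation i = S[i:]+S[:i]):
  rot[0] = opossumM$
  rot[1] = possumM$o
  rot[2] = ossumM$op
  rot[3] = ssumM$opo
  rot[4] = sumM$opos
  rot[5] = umM$oposs
  rot[6] = mM$opossu
  rot[7] = M$opossum
  rot[8] = $opossumM
Sorted (with $ < everything):
  sorted[0] = $opossumM
  sorted[1] = M$opossum
  sorted[2] = mM$opossu
  sorted[3] = opossumM$
  sorted[4] = ossumM$op
  sorted[5] = possumM$o
  sorted[6] = ssumM$opo
  sorted[7] = sumM$opos
  sorted[8] = umM$oposs
sorted[2] = mM$opossu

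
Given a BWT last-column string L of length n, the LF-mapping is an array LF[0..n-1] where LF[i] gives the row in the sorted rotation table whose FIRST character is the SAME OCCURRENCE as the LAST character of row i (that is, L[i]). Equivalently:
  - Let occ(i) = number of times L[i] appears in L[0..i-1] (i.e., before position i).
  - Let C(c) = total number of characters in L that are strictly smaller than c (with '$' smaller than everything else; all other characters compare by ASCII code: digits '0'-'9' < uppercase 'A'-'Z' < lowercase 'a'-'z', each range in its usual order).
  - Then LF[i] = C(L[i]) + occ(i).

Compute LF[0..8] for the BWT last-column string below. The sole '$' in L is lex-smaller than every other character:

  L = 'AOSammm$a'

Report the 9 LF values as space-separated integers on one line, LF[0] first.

Char counts: '$':1, 'A':1, 'O':1, 'S':1, 'a':2, 'm':3
C (first-col start): C('$')=0, C('A')=1, C('O')=2, C('S')=3, C('a')=4, C('m')=6
L[0]='A': occ=0, LF[0]=C('A')+0=1+0=1
L[1]='O': occ=0, LF[1]=C('O')+0=2+0=2
L[2]='S': occ=0, LF[2]=C('S')+0=3+0=3
L[3]='a': occ=0, LF[3]=C('a')+0=4+0=4
L[4]='m': occ=0, LF[4]=C('m')+0=6+0=6
L[5]='m': occ=1, LF[5]=C('m')+1=6+1=7
L[6]='m': occ=2, LF[6]=C('m')+2=6+2=8
L[7]='$': occ=0, LF[7]=C('$')+0=0+0=0
L[8]='a': occ=1, LF[8]=C('a')+1=4+1=5

Answer: 1 2 3 4 6 7 8 0 5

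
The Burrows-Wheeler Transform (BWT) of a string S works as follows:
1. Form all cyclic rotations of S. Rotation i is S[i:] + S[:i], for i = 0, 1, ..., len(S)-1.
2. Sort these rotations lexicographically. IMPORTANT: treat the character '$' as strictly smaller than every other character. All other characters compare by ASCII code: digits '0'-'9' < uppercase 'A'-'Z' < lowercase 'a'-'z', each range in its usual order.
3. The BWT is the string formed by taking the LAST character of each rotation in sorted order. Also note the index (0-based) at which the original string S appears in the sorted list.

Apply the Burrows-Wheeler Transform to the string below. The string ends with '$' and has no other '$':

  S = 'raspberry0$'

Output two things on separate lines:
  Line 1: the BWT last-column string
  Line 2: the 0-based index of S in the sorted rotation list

All 11 rotations (rotation i = S[i:]+S[:i]):
  rot[0] = raspberry0$
  rot[1] = aspberry0$r
  rot[2] = spberry0$ra
  rot[3] = pberry0$ras
  rot[4] = berry0$rasp
  rot[5] = erry0$raspb
  rot[6] = rry0$raspbe
  rot[7] = ry0$raspber
  rot[8] = y0$raspberr
  rot[9] = 0$raspberry
  rot[10] = $raspberry0
Sorted (with $ < everything):
  sorted[0] = $raspberry0  (last char: '0')
  sorted[1] = 0$raspberry  (last char: 'y')
  sorted[2] = aspberry0$r  (last char: 'r')
  sorted[3] = berry0$rasp  (last char: 'p')
  sorted[4] = erry0$raspb  (last char: 'b')
  sorted[5] = pberry0$ras  (last char: 's')
  sorted[6] = raspberry0$  (last char: '$')
  sorted[7] = rry0$raspbe  (last char: 'e')
  sorted[8] = ry0$raspber  (last char: 'r')
  sorted[9] = spberry0$ra  (last char: 'a')
  sorted[10] = y0$raspberr  (last char: 'r')
Last column: 0yrpbs$erar
Original string S is at sorted index 6

Answer: 0yrpbs$erar
6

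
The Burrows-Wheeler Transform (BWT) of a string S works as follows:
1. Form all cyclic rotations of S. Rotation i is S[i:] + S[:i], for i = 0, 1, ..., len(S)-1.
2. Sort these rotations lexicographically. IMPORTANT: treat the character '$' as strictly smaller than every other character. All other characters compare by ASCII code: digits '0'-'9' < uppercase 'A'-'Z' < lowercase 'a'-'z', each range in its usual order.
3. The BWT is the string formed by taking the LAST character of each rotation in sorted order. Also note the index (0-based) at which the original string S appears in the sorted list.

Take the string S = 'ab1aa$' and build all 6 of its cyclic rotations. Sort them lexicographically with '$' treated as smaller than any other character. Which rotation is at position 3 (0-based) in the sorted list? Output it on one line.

Answer: aa$ab1

Derivation:
All 6 rotations (rotation i = S[i:]+S[:i]):
  rot[0] = ab1aa$
  rot[1] = b1aa$a
  rot[2] = 1aa$ab
  rot[3] = aa$ab1
  rot[4] = a$ab1a
  rot[5] = $ab1aa
Sorted (with $ < everything):
  sorted[0] = $ab1aa
  sorted[1] = 1aa$ab
  sorted[2] = a$ab1a
  sorted[3] = aa$ab1
  sorted[4] = ab1aa$
  sorted[5] = b1aa$a
sorted[3] = aa$ab1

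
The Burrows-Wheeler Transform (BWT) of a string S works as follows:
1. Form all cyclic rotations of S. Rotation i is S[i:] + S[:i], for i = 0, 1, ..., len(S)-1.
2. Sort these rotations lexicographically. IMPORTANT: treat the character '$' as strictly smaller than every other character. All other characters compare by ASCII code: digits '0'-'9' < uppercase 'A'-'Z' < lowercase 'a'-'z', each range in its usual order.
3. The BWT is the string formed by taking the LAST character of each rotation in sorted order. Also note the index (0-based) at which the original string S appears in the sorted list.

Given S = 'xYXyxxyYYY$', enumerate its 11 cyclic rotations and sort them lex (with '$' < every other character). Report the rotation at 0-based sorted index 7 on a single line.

Answer: xxyYYY$xYXy

Derivation:
All 11 rotations (rotation i = S[i:]+S[:i]):
  rot[0] = xYXyxxyYYY$
  rot[1] = YXyxxyYYY$x
  rot[2] = XyxxyYYY$xY
  rot[3] = yxxyYYY$xYX
  rot[4] = xxyYYY$xYXy
  rot[5] = xyYYY$xYXyx
  rot[6] = yYYY$xYXyxx
  rot[7] = YYY$xYXyxxy
  rot[8] = YY$xYXyxxyY
  rot[9] = Y$xYXyxxyYY
  rot[10] = $xYXyxxyYYY
Sorted (with $ < everything):
  sorted[0] = $xYXyxxyYYY
  sorted[1] = XyxxyYYY$xY
  sorted[2] = Y$xYXyxxyYY
  sorted[3] = YXyxxyYYY$x
  sorted[4] = YY$xYXyxxyY
  sorted[5] = YYY$xYXyxxy
  sorted[6] = xYXyxxyYYY$
  sorted[7] = xxyYYY$xYXy
  sorted[8] = xyYYY$xYXyx
  sorted[9] = yYYY$xYXyxx
  sorted[10] = yxxyYYY$xYX
sorted[7] = xxyYYY$xYXy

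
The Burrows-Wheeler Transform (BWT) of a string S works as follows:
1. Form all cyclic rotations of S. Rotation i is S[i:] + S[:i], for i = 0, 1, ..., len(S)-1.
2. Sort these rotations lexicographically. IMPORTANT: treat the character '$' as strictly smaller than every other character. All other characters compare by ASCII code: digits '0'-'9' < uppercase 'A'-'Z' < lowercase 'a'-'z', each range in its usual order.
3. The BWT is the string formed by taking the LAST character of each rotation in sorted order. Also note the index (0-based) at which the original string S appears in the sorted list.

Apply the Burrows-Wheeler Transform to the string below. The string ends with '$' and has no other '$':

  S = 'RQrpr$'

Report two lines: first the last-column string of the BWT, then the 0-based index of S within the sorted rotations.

Answer: rR$rpQ
2

Derivation:
All 6 rotations (rotation i = S[i:]+S[:i]):
  rot[0] = RQrpr$
  rot[1] = Qrpr$R
  rot[2] = rpr$RQ
  rot[3] = pr$RQr
  rot[4] = r$RQrp
  rot[5] = $RQrpr
Sorted (with $ < everything):
  sorted[0] = $RQrpr  (last char: 'r')
  sorted[1] = Qrpr$R  (last char: 'R')
  sorted[2] = RQrpr$  (last char: '$')
  sorted[3] = pr$RQr  (last char: 'r')
  sorted[4] = r$RQrp  (last char: 'p')
  sorted[5] = rpr$RQ  (last char: 'Q')
Last column: rR$rpQ
Original string S is at sorted index 2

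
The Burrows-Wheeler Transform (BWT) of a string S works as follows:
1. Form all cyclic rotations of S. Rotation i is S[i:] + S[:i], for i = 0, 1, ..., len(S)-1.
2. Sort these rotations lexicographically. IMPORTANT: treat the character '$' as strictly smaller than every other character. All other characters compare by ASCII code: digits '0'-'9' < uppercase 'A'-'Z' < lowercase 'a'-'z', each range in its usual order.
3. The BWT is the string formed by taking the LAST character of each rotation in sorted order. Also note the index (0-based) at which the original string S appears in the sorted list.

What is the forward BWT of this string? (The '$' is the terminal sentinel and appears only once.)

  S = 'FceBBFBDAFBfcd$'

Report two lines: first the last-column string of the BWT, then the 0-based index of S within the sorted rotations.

Answer: dDeFBFBBA$fFccB
9

Derivation:
All 15 rotations (rotation i = S[i:]+S[:i]):
  rot[0] = FceBBFBDAFBfcd$
  rot[1] = ceBBFBDAFBfcd$F
  rot[2] = eBBFBDAFBfcd$Fc
  rot[3] = BBFBDAFBfcd$Fce
  rot[4] = BFBDAFBfcd$FceB
  rot[5] = FBDAFBfcd$FceBB
  rot[6] = BDAFBfcd$FceBBF
  rot[7] = DAFBfcd$FceBBFB
  rot[8] = AFBfcd$FceBBFBD
  rot[9] = FBfcd$FceBBFBDA
  rot[10] = Bfcd$FceBBFBDAF
  rot[11] = fcd$FceBBFBDAFB
  rot[12] = cd$FceBBFBDAFBf
  rot[13] = d$FceBBFBDAFBfc
  rot[14] = $FceBBFBDAFBfcd
Sorted (with $ < everything):
  sorted[0] = $FceBBFBDAFBfcd  (last char: 'd')
  sorted[1] = AFBfcd$FceBBFBD  (last char: 'D')
  sorted[2] = BBFBDAFBfcd$Fce  (last char: 'e')
  sorted[3] = BDAFBfcd$FceBBF  (last char: 'F')
  sorted[4] = BFBDAFBfcd$FceB  (last char: 'B')
  sorted[5] = Bfcd$FceBBFBDAF  (last char: 'F')
  sorted[6] = DAFBfcd$FceBBFB  (last char: 'B')
  sorted[7] = FBDAFBfcd$FceBB  (last char: 'B')
  sorted[8] = FBfcd$FceBBFBDA  (last char: 'A')
  sorted[9] = FceBBFBDAFBfcd$  (last char: '$')
  sorted[10] = cd$FceBBFBDAFBf  (last char: 'f')
  sorted[11] = ceBBFBDAFBfcd$F  (last char: 'F')
  sorted[12] = d$FceBBFBDAFBfc  (last char: 'c')
  sorted[13] = eBBFBDAFBfcd$Fc  (last char: 'c')
  sorted[14] = fcd$FceBBFBDAFB  (last char: 'B')
Last column: dDeFBFBBA$fFccB
Original string S is at sorted index 9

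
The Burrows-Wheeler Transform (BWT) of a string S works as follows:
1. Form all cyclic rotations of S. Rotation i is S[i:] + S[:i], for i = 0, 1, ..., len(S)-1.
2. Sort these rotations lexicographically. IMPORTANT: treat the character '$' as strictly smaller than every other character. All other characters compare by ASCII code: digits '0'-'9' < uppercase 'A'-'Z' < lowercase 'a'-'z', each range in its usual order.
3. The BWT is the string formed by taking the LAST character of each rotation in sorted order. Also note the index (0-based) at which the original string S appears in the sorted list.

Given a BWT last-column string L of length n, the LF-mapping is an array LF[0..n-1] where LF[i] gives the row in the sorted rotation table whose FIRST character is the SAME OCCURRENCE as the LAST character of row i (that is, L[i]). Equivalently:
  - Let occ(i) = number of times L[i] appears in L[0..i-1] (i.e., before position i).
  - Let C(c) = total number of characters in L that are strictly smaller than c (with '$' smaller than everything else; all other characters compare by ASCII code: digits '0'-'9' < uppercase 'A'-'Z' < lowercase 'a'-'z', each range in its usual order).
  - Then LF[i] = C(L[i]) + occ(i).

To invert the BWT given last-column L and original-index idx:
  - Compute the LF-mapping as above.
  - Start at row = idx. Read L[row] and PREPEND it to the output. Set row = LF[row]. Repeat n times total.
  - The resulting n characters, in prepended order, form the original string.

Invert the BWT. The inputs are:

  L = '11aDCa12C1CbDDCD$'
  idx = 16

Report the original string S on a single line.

Answer: bDDDa2CCD1C1Ca11$

Derivation:
LF mapping: 1 2 14 10 6 15 3 5 7 4 8 16 11 12 9 13 0
Walk LF starting at row 16, prepending L[row]:
  step 1: row=16, L[16]='$', prepend. Next row=LF[16]=0
  step 2: row=0, L[0]='1', prepend. Next row=LF[0]=1
  step 3: row=1, L[1]='1', prepend. Next row=LF[1]=2
  step 4: row=2, L[2]='a', prepend. Next row=LF[2]=14
  step 5: row=14, L[14]='C', prepend. Next row=LF[14]=9
  step 6: row=9, L[9]='1', prepend. Next row=LF[9]=4
  step 7: row=4, L[4]='C', prepend. Next row=LF[4]=6
  step 8: row=6, L[6]='1', prepend. Next row=LF[6]=3
  step 9: row=3, L[3]='D', prepend. Next row=LF[3]=10
  step 10: row=10, L[10]='C', prepend. Next row=LF[10]=8
  step 11: row=8, L[8]='C', prepend. Next row=LF[8]=7
  step 12: row=7, L[7]='2', prepend. Next row=LF[7]=5
  step 13: row=5, L[5]='a', prepend. Next row=LF[5]=15
  step 14: row=15, L[15]='D', prepend. Next row=LF[15]=13
  step 15: row=13, L[13]='D', prepend. Next row=LF[13]=12
  step 16: row=12, L[12]='D', prepend. Next row=LF[12]=11
  step 17: row=11, L[11]='b', prepend. Next row=LF[11]=16
Reversed output: bDDDa2CCD1C1Ca11$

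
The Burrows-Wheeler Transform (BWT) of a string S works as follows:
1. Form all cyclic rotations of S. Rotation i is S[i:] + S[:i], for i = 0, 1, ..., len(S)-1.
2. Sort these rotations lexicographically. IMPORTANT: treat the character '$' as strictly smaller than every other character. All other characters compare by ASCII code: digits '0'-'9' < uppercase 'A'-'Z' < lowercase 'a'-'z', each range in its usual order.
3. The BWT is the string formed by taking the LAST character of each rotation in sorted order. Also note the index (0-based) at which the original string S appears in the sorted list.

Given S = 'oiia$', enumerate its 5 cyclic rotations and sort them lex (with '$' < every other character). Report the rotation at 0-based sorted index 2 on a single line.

Answer: ia$oi

Derivation:
All 5 rotations (rotation i = S[i:]+S[:i]):
  rot[0] = oiia$
  rot[1] = iia$o
  rot[2] = ia$oi
  rot[3] = a$oii
  rot[4] = $oiia
Sorted (with $ < everything):
  sorted[0] = $oiia
  sorted[1] = a$oii
  sorted[2] = ia$oi
  sorted[3] = iia$o
  sorted[4] = oiia$
sorted[2] = ia$oi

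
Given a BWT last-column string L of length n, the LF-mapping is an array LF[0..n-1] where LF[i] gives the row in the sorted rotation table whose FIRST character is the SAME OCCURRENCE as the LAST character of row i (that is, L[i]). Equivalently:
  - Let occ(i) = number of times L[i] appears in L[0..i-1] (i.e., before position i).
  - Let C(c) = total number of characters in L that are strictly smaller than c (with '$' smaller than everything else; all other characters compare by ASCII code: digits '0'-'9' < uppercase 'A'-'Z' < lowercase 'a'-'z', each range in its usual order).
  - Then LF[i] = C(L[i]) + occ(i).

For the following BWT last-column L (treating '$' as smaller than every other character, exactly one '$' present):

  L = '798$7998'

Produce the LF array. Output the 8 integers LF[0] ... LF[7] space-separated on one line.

Char counts: '$':1, '7':2, '8':2, '9':3
C (first-col start): C('$')=0, C('7')=1, C('8')=3, C('9')=5
L[0]='7': occ=0, LF[0]=C('7')+0=1+0=1
L[1]='9': occ=0, LF[1]=C('9')+0=5+0=5
L[2]='8': occ=0, LF[2]=C('8')+0=3+0=3
L[3]='$': occ=0, LF[3]=C('$')+0=0+0=0
L[4]='7': occ=1, LF[4]=C('7')+1=1+1=2
L[5]='9': occ=1, LF[5]=C('9')+1=5+1=6
L[6]='9': occ=2, LF[6]=C('9')+2=5+2=7
L[7]='8': occ=1, LF[7]=C('8')+1=3+1=4

Answer: 1 5 3 0 2 6 7 4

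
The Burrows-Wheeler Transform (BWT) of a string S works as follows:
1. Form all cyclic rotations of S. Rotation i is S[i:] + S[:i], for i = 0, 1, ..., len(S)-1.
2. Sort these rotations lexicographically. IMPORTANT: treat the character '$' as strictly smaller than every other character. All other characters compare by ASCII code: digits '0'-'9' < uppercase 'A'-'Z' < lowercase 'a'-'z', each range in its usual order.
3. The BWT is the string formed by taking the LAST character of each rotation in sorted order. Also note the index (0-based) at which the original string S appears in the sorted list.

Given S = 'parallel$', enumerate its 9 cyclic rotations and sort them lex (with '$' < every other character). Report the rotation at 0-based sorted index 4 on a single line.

Answer: l$paralle

Derivation:
All 9 rotations (rotation i = S[i:]+S[:i]):
  rot[0] = parallel$
  rot[1] = arallel$p
  rot[2] = rallel$pa
  rot[3] = allel$par
  rot[4] = llel$para
  rot[5] = lel$paral
  rot[6] = el$parall
  rot[7] = l$paralle
  rot[8] = $parallel
Sorted (with $ < everything):
  sorted[0] = $parallel
  sorted[1] = allel$par
  sorted[2] = arallel$p
  sorted[3] = el$parall
  sorted[4] = l$paralle
  sorted[5] = lel$paral
  sorted[6] = llel$para
  sorted[7] = parallel$
  sorted[8] = rallel$pa
sorted[4] = l$paralle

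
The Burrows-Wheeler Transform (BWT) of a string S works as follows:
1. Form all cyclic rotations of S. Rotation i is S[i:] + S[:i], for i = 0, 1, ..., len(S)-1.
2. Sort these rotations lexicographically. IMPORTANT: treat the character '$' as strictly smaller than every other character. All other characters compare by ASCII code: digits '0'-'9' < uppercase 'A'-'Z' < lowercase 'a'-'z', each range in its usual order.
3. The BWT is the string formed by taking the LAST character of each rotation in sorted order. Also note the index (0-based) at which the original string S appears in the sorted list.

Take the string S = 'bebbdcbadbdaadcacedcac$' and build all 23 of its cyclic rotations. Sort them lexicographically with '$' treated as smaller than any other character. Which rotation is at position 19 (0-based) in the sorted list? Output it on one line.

Answer: dcacedcac$bebbdcbadbdaa

Derivation:
All 23 rotations (rotation i = S[i:]+S[:i]):
  rot[0] = bebbdcbadbdaadcacedcac$
  rot[1] = ebbdcbadbdaadcacedcac$b
  rot[2] = bbdcbadbdaadcacedcac$be
  rot[3] = bdcbadbdaadcacedcac$beb
  rot[4] = dcbadbdaadcacedcac$bebb
  rot[5] = cbadbdaadcacedcac$bebbd
  rot[6] = badbdaadcacedcac$bebbdc
  rot[7] = adbdaadcacedcac$bebbdcb
  rot[8] = dbdaadcacedcac$bebbdcba
  rot[9] = bdaadcacedcac$bebbdcbad
  rot[10] = daadcacedcac$bebbdcbadb
  rot[11] = aadcacedcac$bebbdcbadbd
  rot[12] = adcacedcac$bebbdcbadbda
  rot[13] = dcacedcac$bebbdcbadbdaa
  rot[14] = cacedcac$bebbdcbadbdaad
  rot[15] = acedcac$bebbdcbadbdaadc
  rot[16] = cedcac$bebbdcbadbdaadca
  rot[17] = edcac$bebbdcbadbdaadcac
  rot[18] = dcac$bebbdcbadbdaadcace
  rot[19] = cac$bebbdcbadbdaadcaced
  rot[20] = ac$bebbdcbadbdaadcacedc
  rot[21] = c$bebbdcbadbdaadcacedca
  rot[22] = $bebbdcbadbdaadcacedcac
Sorted (with $ < everything):
  sorted[0] = $bebbdcbadbdaadcacedcac
  sorted[1] = aadcacedcac$bebbdcbadbd
  sorted[2] = ac$bebbdcbadbdaadcacedc
  sorted[3] = acedcac$bebbdcbadbdaadc
  sorted[4] = adbdaadcacedcac$bebbdcb
  sorted[5] = adcacedcac$bebbdcbadbda
  sorted[6] = badbdaadcacedcac$bebbdc
  sorted[7] = bbdcbadbdaadcacedcac$be
  sorted[8] = bdaadcacedcac$bebbdcbad
  sorted[9] = bdcbadbdaadcacedcac$beb
  sorted[10] = bebbdcbadbdaadcacedcac$
  sorted[11] = c$bebbdcbadbdaadcacedca
  sorted[12] = cac$bebbdcbadbdaadcaced
  sorted[13] = cacedcac$bebbdcbadbdaad
  sorted[14] = cbadbdaadcacedcac$bebbd
  sorted[15] = cedcac$bebbdcbadbdaadca
  sorted[16] = daadcacedcac$bebbdcbadb
  sorted[17] = dbdaadcacedcac$bebbdcba
  sorted[18] = dcac$bebbdcbadbdaadcace
  sorted[19] = dcacedcac$bebbdcbadbdaa
  sorted[20] = dcbadbdaadcacedcac$bebb
  sorted[21] = ebbdcbadbdaadcacedcac$b
  sorted[22] = edcac$bebbdcbadbdaadcac
sorted[19] = dcacedcac$bebbdcbadbdaa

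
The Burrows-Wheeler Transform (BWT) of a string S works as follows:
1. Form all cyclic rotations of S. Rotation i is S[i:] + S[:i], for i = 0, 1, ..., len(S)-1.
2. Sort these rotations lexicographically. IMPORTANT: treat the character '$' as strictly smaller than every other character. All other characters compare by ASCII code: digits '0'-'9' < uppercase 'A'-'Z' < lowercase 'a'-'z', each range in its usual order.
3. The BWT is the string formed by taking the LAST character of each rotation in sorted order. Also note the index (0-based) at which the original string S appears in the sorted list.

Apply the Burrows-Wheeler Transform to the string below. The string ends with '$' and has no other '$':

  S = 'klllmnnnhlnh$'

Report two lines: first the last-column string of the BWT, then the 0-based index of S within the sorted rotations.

All 13 rotations (rotation i = S[i:]+S[:i]):
  rot[0] = klllmnnnhlnh$
  rot[1] = lllmnnnhlnh$k
  rot[2] = llmnnnhlnh$kl
  rot[3] = lmnnnhlnh$kll
  rot[4] = mnnnhlnh$klll
  rot[5] = nnnhlnh$klllm
  rot[6] = nnhlnh$klllmn
  rot[7] = nhlnh$klllmnn
  rot[8] = hlnh$klllmnnn
  rot[9] = lnh$klllmnnnh
  rot[10] = nh$klllmnnnhl
  rot[11] = h$klllmnnnhln
  rot[12] = $klllmnnnhlnh
Sorted (with $ < everything):
  sorted[0] = $klllmnnnhlnh  (last char: 'h')
  sorted[1] = h$klllmnnnhln  (last char: 'n')
  sorted[2] = hlnh$klllmnnn  (last char: 'n')
  sorted[3] = klllmnnnhlnh$  (last char: '$')
  sorted[4] = lllmnnnhlnh$k  (last char: 'k')
  sorted[5] = llmnnnhlnh$kl  (last char: 'l')
  sorted[6] = lmnnnhlnh$kll  (last char: 'l')
  sorted[7] = lnh$klllmnnnh  (last char: 'h')
  sorted[8] = mnnnhlnh$klll  (last char: 'l')
  sorted[9] = nh$klllmnnnhl  (last char: 'l')
  sorted[10] = nhlnh$klllmnn  (last char: 'n')
  sorted[11] = nnhlnh$klllmn  (last char: 'n')
  sorted[12] = nnnhlnh$klllm  (last char: 'm')
Last column: hnn$kllhllnnm
Original string S is at sorted index 3

Answer: hnn$kllhllnnm
3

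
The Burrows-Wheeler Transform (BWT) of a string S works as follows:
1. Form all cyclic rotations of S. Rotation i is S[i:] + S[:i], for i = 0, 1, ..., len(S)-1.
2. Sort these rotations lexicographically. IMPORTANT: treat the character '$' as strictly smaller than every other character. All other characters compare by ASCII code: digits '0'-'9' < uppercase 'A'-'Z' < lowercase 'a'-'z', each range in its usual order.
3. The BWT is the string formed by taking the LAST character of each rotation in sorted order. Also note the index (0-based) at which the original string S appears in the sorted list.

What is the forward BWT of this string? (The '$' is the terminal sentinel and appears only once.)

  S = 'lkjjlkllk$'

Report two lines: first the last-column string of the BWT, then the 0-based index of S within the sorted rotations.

All 10 rotations (rotation i = S[i:]+S[:i]):
  rot[0] = lkjjlkllk$
  rot[1] = kjjlkllk$l
  rot[2] = jjlkllk$lk
  rot[3] = jlkllk$lkj
  rot[4] = lkllk$lkjj
  rot[5] = kllk$lkjjl
  rot[6] = llk$lkjjlk
  rot[7] = lk$lkjjlkl
  rot[8] = k$lkjjlkll
  rot[9] = $lkjjlkllk
Sorted (with $ < everything):
  sorted[0] = $lkjjlkllk  (last char: 'k')
  sorted[1] = jjlkllk$lk  (last char: 'k')
  sorted[2] = jlkllk$lkj  (last char: 'j')
  sorted[3] = k$lkjjlkll  (last char: 'l')
  sorted[4] = kjjlkllk$l  (last char: 'l')
  sorted[5] = kllk$lkjjl  (last char: 'l')
  sorted[6] = lk$lkjjlkl  (last char: 'l')
  sorted[7] = lkjjlkllk$  (last char: '$')
  sorted[8] = lkllk$lkjj  (last char: 'j')
  sorted[9] = llk$lkjjlk  (last char: 'k')
Last column: kkjllll$jk
Original string S is at sorted index 7

Answer: kkjllll$jk
7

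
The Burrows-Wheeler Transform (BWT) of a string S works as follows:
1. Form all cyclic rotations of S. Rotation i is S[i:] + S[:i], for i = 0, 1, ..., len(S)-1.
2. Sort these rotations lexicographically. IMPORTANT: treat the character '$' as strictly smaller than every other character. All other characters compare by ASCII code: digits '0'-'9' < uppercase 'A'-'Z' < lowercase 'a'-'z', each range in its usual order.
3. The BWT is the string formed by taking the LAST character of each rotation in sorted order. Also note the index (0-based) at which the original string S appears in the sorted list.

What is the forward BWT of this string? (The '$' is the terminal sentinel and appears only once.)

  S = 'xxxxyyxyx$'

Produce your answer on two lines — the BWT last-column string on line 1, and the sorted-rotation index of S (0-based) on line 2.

All 10 rotations (rotation i = S[i:]+S[:i]):
  rot[0] = xxxxyyxyx$
  rot[1] = xxxyyxyx$x
  rot[2] = xxyyxyx$xx
  rot[3] = xyyxyx$xxx
  rot[4] = yyxyx$xxxx
  rot[5] = yxyx$xxxxy
  rot[6] = xyx$xxxxyy
  rot[7] = yx$xxxxyyx
  rot[8] = x$xxxxyyxy
  rot[9] = $xxxxyyxyx
Sorted (with $ < everything):
  sorted[0] = $xxxxyyxyx  (last char: 'x')
  sorted[1] = x$xxxxyyxy  (last char: 'y')
  sorted[2] = xxxxyyxyx$  (last char: '$')
  sorted[3] = xxxyyxyx$x  (last char: 'x')
  sorted[4] = xxyyxyx$xx  (last char: 'x')
  sorted[5] = xyx$xxxxyy  (last char: 'y')
  sorted[6] = xyyxyx$xxx  (last char: 'x')
  sorted[7] = yx$xxxxyyx  (last char: 'x')
  sorted[8] = yxyx$xxxxy  (last char: 'y')
  sorted[9] = yyxyx$xxxx  (last char: 'x')
Last column: xy$xxyxxyx
Original string S is at sorted index 2

Answer: xy$xxyxxyx
2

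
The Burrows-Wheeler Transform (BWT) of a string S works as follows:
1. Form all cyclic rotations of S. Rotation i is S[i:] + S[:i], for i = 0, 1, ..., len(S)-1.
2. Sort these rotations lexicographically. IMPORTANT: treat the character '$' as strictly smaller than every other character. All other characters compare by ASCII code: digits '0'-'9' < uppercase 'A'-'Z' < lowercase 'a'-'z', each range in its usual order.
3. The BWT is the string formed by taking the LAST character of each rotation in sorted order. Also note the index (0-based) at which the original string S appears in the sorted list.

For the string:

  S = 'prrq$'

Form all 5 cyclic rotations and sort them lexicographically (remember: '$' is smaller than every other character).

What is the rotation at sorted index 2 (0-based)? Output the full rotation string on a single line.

All 5 rotations (rotation i = S[i:]+S[:i]):
  rot[0] = prrq$
  rot[1] = rrq$p
  rot[2] = rq$pr
  rot[3] = q$prr
  rot[4] = $prrq
Sorted (with $ < everything):
  sorted[0] = $prrq
  sorted[1] = prrq$
  sorted[2] = q$prr
  sorted[3] = rq$pr
  sorted[4] = rrq$p
sorted[2] = q$prr

Answer: q$prr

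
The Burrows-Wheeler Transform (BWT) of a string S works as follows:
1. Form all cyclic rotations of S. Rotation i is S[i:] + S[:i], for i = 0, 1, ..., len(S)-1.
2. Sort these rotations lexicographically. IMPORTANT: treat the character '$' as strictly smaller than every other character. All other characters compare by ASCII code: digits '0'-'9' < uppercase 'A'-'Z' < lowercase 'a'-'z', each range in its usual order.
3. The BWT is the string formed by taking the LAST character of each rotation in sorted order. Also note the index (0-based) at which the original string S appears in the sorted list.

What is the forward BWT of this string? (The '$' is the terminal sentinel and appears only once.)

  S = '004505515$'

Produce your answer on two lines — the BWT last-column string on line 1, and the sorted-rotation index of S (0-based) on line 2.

Answer: 5$05501450
1

Derivation:
All 10 rotations (rotation i = S[i:]+S[:i]):
  rot[0] = 004505515$
  rot[1] = 04505515$0
  rot[2] = 4505515$00
  rot[3] = 505515$004
  rot[4] = 05515$0045
  rot[5] = 5515$00450
  rot[6] = 515$004505
  rot[7] = 15$0045055
  rot[8] = 5$00450551
  rot[9] = $004505515
Sorted (with $ < everything):
  sorted[0] = $004505515  (last char: '5')
  sorted[1] = 004505515$  (last char: '$')
  sorted[2] = 04505515$0  (last char: '0')
  sorted[3] = 05515$0045  (last char: '5')
  sorted[4] = 15$0045055  (last char: '5')
  sorted[5] = 4505515$00  (last char: '0')
  sorted[6] = 5$00450551  (last char: '1')
  sorted[7] = 505515$004  (last char: '4')
  sorted[8] = 515$004505  (last char: '5')
  sorted[9] = 5515$00450  (last char: '0')
Last column: 5$05501450
Original string S is at sorted index 1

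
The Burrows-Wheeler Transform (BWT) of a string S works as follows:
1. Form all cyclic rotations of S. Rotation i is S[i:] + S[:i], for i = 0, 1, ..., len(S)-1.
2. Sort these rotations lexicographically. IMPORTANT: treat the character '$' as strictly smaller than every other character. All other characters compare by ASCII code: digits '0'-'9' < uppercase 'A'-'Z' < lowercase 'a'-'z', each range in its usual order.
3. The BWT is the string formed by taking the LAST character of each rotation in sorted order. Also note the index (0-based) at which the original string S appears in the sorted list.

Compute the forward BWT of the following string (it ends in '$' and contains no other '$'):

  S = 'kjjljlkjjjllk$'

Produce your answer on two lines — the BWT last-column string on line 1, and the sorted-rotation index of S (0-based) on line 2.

All 14 rotations (rotation i = S[i:]+S[:i]):
  rot[0] = kjjljlkjjjllk$
  rot[1] = jjljlkjjjllk$k
  rot[2] = jljlkjjjllk$kj
  rot[3] = ljlkjjjllk$kjj
  rot[4] = jlkjjjllk$kjjl
  rot[5] = lkjjjllk$kjjlj
  rot[6] = kjjjllk$kjjljl
  rot[7] = jjjllk$kjjljlk
  rot[8] = jjllk$kjjljlkj
  rot[9] = jllk$kjjljlkjj
  rot[10] = llk$kjjljlkjjj
  rot[11] = lk$kjjljlkjjjl
  rot[12] = k$kjjljlkjjjll
  rot[13] = $kjjljlkjjjllk
Sorted (with $ < everything):
  sorted[0] = $kjjljlkjjjllk  (last char: 'k')
  sorted[1] = jjjllk$kjjljlk  (last char: 'k')
  sorted[2] = jjljlkjjjllk$k  (last char: 'k')
  sorted[3] = jjllk$kjjljlkj  (last char: 'j')
  sorted[4] = jljlkjjjllk$kj  (last char: 'j')
  sorted[5] = jlkjjjllk$kjjl  (last char: 'l')
  sorted[6] = jllk$kjjljlkjj  (last char: 'j')
  sorted[7] = k$kjjljlkjjjll  (last char: 'l')
  sorted[8] = kjjjllk$kjjljl  (last char: 'l')
  sorted[9] = kjjljlkjjjllk$  (last char: '$')
  sorted[10] = ljlkjjjllk$kjj  (last char: 'j')
  sorted[11] = lk$kjjljlkjjjl  (last char: 'l')
  sorted[12] = lkjjjllk$kjjlj  (last char: 'j')
  sorted[13] = llk$kjjljlkjjj  (last char: 'j')
Last column: kkkjjljll$jljj
Original string S is at sorted index 9

Answer: kkkjjljll$jljj
9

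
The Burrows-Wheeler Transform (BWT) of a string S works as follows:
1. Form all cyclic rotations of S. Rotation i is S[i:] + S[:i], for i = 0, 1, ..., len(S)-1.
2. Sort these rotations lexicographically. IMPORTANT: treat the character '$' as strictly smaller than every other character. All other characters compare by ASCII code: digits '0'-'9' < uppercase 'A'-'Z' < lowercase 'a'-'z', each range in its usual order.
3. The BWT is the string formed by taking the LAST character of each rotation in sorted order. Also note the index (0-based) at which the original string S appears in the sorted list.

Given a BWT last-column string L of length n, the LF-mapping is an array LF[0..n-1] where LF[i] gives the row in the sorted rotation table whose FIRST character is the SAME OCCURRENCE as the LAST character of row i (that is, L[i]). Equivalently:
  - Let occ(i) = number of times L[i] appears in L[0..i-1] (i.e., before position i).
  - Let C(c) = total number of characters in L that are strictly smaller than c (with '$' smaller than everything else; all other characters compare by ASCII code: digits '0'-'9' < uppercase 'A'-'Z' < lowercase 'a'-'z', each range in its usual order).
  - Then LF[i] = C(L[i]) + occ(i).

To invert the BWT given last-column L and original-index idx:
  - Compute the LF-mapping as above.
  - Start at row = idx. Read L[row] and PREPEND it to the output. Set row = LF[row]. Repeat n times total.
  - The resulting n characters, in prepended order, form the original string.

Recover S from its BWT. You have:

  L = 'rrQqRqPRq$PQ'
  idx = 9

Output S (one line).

Answer: qqRQrPRqQPr$

Derivation:
LF mapping: 10 11 3 7 5 8 1 6 9 0 2 4
Walk LF starting at row 9, prepending L[row]:
  step 1: row=9, L[9]='$', prepend. Next row=LF[9]=0
  step 2: row=0, L[0]='r', prepend. Next row=LF[0]=10
  step 3: row=10, L[10]='P', prepend. Next row=LF[10]=2
  step 4: row=2, L[2]='Q', prepend. Next row=LF[2]=3
  step 5: row=3, L[3]='q', prepend. Next row=LF[3]=7
  step 6: row=7, L[7]='R', prepend. Next row=LF[7]=6
  step 7: row=6, L[6]='P', prepend. Next row=LF[6]=1
  step 8: row=1, L[1]='r', prepend. Next row=LF[1]=11
  step 9: row=11, L[11]='Q', prepend. Next row=LF[11]=4
  step 10: row=4, L[4]='R', prepend. Next row=LF[4]=5
  step 11: row=5, L[5]='q', prepend. Next row=LF[5]=8
  step 12: row=8, L[8]='q', prepend. Next row=LF[8]=9
Reversed output: qqRQrPRqQPr$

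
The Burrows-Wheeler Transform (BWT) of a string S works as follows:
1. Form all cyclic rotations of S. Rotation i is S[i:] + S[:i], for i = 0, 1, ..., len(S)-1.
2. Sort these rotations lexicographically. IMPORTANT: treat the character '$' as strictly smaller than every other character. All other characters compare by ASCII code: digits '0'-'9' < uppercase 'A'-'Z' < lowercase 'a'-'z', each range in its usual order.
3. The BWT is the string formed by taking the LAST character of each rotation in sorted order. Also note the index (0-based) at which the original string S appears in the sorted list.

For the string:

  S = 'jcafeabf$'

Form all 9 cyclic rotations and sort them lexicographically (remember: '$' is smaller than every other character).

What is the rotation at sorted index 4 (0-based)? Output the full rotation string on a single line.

All 9 rotations (rotation i = S[i:]+S[:i]):
  rot[0] = jcafeabf$
  rot[1] = cafeabf$j
  rot[2] = afeabf$jc
  rot[3] = feabf$jca
  rot[4] = eabf$jcaf
  rot[5] = abf$jcafe
  rot[6] = bf$jcafea
  rot[7] = f$jcafeab
  rot[8] = $jcafeabf
Sorted (with $ < everything):
  sorted[0] = $jcafeabf
  sorted[1] = abf$jcafe
  sorted[2] = afeabf$jc
  sorted[3] = bf$jcafea
  sorted[4] = cafeabf$j
  sorted[5] = eabf$jcaf
  sorted[6] = f$jcafeab
  sorted[7] = feabf$jca
  sorted[8] = jcafeabf$
sorted[4] = cafeabf$j

Answer: cafeabf$j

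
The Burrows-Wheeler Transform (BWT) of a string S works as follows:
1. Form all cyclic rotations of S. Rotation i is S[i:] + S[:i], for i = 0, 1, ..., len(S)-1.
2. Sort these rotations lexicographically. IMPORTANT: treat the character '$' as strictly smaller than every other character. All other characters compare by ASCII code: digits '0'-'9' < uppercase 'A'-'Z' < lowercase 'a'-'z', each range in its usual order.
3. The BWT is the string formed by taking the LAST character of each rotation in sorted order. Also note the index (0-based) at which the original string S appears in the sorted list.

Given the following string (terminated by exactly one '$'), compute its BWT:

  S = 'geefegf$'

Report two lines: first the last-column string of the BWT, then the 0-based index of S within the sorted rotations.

All 8 rotations (rotation i = S[i:]+S[:i]):
  rot[0] = geefegf$
  rot[1] = eefegf$g
  rot[2] = efegf$ge
  rot[3] = fegf$gee
  rot[4] = egf$geef
  rot[5] = gf$geefe
  rot[6] = f$geefeg
  rot[7] = $geefegf
Sorted (with $ < everything):
  sorted[0] = $geefegf  (last char: 'f')
  sorted[1] = eefegf$g  (last char: 'g')
  sorted[2] = efegf$ge  (last char: 'e')
  sorted[3] = egf$geef  (last char: 'f')
  sorted[4] = f$geefeg  (last char: 'g')
  sorted[5] = fegf$gee  (last char: 'e')
  sorted[6] = geefegf$  (last char: '$')
  sorted[7] = gf$geefe  (last char: 'e')
Last column: fgefge$e
Original string S is at sorted index 6

Answer: fgefge$e
6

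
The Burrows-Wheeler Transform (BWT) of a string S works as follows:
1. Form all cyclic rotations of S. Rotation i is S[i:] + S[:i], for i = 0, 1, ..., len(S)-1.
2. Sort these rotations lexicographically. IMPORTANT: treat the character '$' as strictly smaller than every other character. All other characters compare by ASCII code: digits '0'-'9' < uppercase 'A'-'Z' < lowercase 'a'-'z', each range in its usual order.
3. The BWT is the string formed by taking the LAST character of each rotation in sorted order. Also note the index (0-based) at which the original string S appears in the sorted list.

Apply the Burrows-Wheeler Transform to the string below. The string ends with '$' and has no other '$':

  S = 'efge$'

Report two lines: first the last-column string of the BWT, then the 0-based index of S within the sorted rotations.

All 5 rotations (rotation i = S[i:]+S[:i]):
  rot[0] = efge$
  rot[1] = fge$e
  rot[2] = ge$ef
  rot[3] = e$efg
  rot[4] = $efge
Sorted (with $ < everything):
  sorted[0] = $efge  (last char: 'e')
  sorted[1] = e$efg  (last char: 'g')
  sorted[2] = efge$  (last char: '$')
  sorted[3] = fge$e  (last char: 'e')
  sorted[4] = ge$ef  (last char: 'f')
Last column: eg$ef
Original string S is at sorted index 2

Answer: eg$ef
2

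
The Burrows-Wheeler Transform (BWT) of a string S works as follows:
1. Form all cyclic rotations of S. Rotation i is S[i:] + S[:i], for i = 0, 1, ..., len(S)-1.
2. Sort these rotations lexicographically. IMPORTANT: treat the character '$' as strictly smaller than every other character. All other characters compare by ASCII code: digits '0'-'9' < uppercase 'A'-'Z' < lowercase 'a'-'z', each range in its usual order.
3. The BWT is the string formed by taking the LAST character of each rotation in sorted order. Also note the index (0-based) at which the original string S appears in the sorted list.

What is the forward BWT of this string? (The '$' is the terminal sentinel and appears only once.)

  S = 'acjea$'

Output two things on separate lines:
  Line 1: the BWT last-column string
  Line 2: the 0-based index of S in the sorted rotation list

Answer: ae$ajc
2

Derivation:
All 6 rotations (rotation i = S[i:]+S[:i]):
  rot[0] = acjea$
  rot[1] = cjea$a
  rot[2] = jea$ac
  rot[3] = ea$acj
  rot[4] = a$acje
  rot[5] = $acjea
Sorted (with $ < everything):
  sorted[0] = $acjea  (last char: 'a')
  sorted[1] = a$acje  (last char: 'e')
  sorted[2] = acjea$  (last char: '$')
  sorted[3] = cjea$a  (last char: 'a')
  sorted[4] = ea$acj  (last char: 'j')
  sorted[5] = jea$ac  (last char: 'c')
Last column: ae$ajc
Original string S is at sorted index 2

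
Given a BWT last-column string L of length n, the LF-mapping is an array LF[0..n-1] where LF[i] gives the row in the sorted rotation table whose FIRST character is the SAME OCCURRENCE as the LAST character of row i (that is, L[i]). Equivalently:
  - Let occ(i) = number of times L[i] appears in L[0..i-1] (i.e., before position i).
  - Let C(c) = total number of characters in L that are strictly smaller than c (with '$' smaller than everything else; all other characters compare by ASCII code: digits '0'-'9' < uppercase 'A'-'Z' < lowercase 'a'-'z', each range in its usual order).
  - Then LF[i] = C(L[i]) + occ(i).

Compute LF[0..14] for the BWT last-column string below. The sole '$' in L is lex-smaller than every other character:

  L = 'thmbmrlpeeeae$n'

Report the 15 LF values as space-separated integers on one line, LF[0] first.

Char counts: '$':1, 'a':1, 'b':1, 'e':4, 'h':1, 'l':1, 'm':2, 'n':1, 'p':1, 'r':1, 't':1
C (first-col start): C('$')=0, C('a')=1, C('b')=2, C('e')=3, C('h')=7, C('l')=8, C('m')=9, C('n')=11, C('p')=12, C('r')=13, C('t')=14
L[0]='t': occ=0, LF[0]=C('t')+0=14+0=14
L[1]='h': occ=0, LF[1]=C('h')+0=7+0=7
L[2]='m': occ=0, LF[2]=C('m')+0=9+0=9
L[3]='b': occ=0, LF[3]=C('b')+0=2+0=2
L[4]='m': occ=1, LF[4]=C('m')+1=9+1=10
L[5]='r': occ=0, LF[5]=C('r')+0=13+0=13
L[6]='l': occ=0, LF[6]=C('l')+0=8+0=8
L[7]='p': occ=0, LF[7]=C('p')+0=12+0=12
L[8]='e': occ=0, LF[8]=C('e')+0=3+0=3
L[9]='e': occ=1, LF[9]=C('e')+1=3+1=4
L[10]='e': occ=2, LF[10]=C('e')+2=3+2=5
L[11]='a': occ=0, LF[11]=C('a')+0=1+0=1
L[12]='e': occ=3, LF[12]=C('e')+3=3+3=6
L[13]='$': occ=0, LF[13]=C('$')+0=0+0=0
L[14]='n': occ=0, LF[14]=C('n')+0=11+0=11

Answer: 14 7 9 2 10 13 8 12 3 4 5 1 6 0 11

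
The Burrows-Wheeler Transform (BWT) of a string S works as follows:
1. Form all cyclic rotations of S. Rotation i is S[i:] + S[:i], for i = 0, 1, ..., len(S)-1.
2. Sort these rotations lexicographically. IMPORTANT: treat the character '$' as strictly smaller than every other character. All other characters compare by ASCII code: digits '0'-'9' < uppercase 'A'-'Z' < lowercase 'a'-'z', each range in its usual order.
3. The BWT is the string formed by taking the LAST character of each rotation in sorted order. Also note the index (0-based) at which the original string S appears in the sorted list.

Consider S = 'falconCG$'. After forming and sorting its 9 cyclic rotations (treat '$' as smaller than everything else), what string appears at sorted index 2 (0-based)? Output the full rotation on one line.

Answer: G$falconC

Derivation:
All 9 rotations (rotation i = S[i:]+S[:i]):
  rot[0] = falconCG$
  rot[1] = alconCG$f
  rot[2] = lconCG$fa
  rot[3] = conCG$fal
  rot[4] = onCG$falc
  rot[5] = nCG$falco
  rot[6] = CG$falcon
  rot[7] = G$falconC
  rot[8] = $falconCG
Sorted (with $ < everything):
  sorted[0] = $falconCG
  sorted[1] = CG$falcon
  sorted[2] = G$falconC
  sorted[3] = alconCG$f
  sorted[4] = conCG$fal
  sorted[5] = falconCG$
  sorted[6] = lconCG$fa
  sorted[7] = nCG$falco
  sorted[8] = onCG$falc
sorted[2] = G$falconC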